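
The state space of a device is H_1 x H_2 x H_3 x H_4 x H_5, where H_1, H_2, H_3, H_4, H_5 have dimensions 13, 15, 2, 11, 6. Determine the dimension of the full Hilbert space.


dim(H_1 x H_2 x H_3 x H_4 x H_5) = 13 * 15 * 2 * 11 * 6
= 195 * 2 * 11 * 6
= 390 * 11 * 6
= 4290 * 6
= 25740

25740


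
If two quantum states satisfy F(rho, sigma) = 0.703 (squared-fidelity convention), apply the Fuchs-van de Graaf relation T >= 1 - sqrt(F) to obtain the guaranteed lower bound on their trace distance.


Fuchs-van de Graaf (squared-fidelity convention): 1 - sqrt(F) <= T <= sqrt(1 - F).
Lower bound: T >= 1 - sqrt(F)
sqrt(F) = sqrt(0.703) = 0.8385
T >= 1 - 0.8385
T >= 0.1615

0.1615


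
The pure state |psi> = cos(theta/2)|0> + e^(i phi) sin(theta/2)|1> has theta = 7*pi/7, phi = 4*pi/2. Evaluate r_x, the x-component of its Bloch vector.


theta = 3.1416, phi = 6.2832
r_x = sin(theta)*cos(phi) = 0.0000 * 1.0000
r_x = 0.0000

0.0000


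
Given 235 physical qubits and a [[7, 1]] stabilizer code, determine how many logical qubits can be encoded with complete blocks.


Each code block uses 7 physical qubits for 1 logical qubit(s).
Number of complete blocks = floor(235 / 7) = 33
Logical qubits = 33 * 1
= 33

33


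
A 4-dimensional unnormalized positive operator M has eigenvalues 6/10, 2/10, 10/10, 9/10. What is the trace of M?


tr(M) = sum of eigenvalues
= 6/10 + 2/10 + 10/10 + 9/10
= 27/10
= 2.7000

2.7000


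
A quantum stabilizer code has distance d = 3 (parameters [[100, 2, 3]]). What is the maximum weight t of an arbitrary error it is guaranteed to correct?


Code parameters: [[100, 2, 3]], distance d = 3.
Number of correctable errors = floor((d-1)/2)
= floor((3 - 1)/2)
= floor(2/2)
= 1

1


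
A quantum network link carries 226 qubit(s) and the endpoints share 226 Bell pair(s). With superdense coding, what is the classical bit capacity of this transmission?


Superdense coding allows 2 classical bits per shared entangled pair.
226 pair(s) -> 2 * 226 = 452 classical bits

452


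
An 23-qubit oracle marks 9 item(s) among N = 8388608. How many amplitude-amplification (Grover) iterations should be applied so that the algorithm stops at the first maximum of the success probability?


After j Grover iterations the success probability is P(j) = sin^2((2j+1)*theta), where sin(theta) = sqrt(k/N).
N = 2^23 = 8388608, k = 9
sin(theta) = sqrt(k/N) = 0.001035800949
theta = arcsin(sqrt(k/N)) = 0.001035801134 rad
P(j) reaches its first maximum when (2j+1)*theta is as close as possible to pi/2, i.e. j = round(pi/(4*theta) - 1/2).
pi/(4*theta) - 1/2 = 757.7519
(For comparison, the common estimate pi/4 * sqrt(N/k) = 758.2520; the exact maximiser is used here.)
Optimal iterations = 758

758


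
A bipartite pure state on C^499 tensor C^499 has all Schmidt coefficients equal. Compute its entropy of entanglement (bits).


For a maximally entangled state in d x d:
S = log2(d) = log2(499)
= 8.9629

8.9629


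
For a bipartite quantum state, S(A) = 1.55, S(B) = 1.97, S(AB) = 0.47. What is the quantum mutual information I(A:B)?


I(A:B) = S(A) + S(B) - S(AB)
= 1.55 + 1.97 - 0.47
= 3.0500

3.0500


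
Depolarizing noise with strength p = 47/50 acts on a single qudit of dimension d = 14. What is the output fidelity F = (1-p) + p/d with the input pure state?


F = (1-p) + p/d
= (1 - 0.9400) + 0.9400/14
= 0.0600 + 0.0671
= 0.1271

0.1271


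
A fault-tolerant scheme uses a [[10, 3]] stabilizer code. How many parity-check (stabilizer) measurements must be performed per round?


For an [[n,k]] stabilizer code:
Number of stabilizer generators = n - k
= 10 - 3
= 7

7


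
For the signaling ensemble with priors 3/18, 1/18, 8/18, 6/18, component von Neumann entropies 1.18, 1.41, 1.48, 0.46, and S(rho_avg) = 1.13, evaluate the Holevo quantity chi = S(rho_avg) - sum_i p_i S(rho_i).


chi = S(rho) - sum_i p_i * S(rho_i)
Weighted entropy = 3/18 * 1.18 + 1/18 * 1.41 + 8/18 * 1.48 + 6/18 * 0.46
= 1.0861
chi = 1.13 - 1.0861
= 0.0439

0.0439


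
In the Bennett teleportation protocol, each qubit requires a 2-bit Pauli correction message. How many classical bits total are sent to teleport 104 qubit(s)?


Quantum teleportation requires 2 classical bits per qubit teleported.
104 qubit(s) -> 2 * 104 = 208 classical bits

208


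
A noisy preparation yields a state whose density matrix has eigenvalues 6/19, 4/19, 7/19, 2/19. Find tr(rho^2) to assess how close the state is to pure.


tr(rho^2) = sum of eigenvalues squared
= (6/19)^2 + (4/19)^2 + (7/19)^2 + (2/19)^2
= (36 + 16 + 49 + 4) / 361
= 105/361
= 0.2909

0.2909


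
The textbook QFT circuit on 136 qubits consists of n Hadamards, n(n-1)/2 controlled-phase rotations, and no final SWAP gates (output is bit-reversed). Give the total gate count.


Hadamard gates: 136
Controlled rotations: n*(n-1)/2 = 136*135/2 = 9180
SWAP gates: 0 (omitted)
Total = 136 + 9180
= 9316

9316


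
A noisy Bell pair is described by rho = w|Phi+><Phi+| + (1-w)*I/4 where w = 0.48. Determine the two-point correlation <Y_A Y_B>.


|Phi+> = (|00> + |11>)/sqrt(2)
For the pure Bell state, <Y_A Y_B> = -1 (Bell-state Pauli correlator).
The maximally-mixed part I/4 has tr(I/4 * P tensor P) = 0 for any traceless Pauli P.
So <Y_A Y_B>_rho = w * (-1) + (1 - w) * 0
= 0.48 * (-1)
= -0.4800

-0.4800


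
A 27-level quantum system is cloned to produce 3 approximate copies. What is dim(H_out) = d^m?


Output space = H^(tensor 3) where dim(H) = 27
dim = 27^3
= 729 (after 2 factors)
= 19683 (after 3 factors)
= 19683

19683


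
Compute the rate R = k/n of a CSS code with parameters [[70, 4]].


Code rate R = k/n
= 4/70
= 0.0571

0.0571


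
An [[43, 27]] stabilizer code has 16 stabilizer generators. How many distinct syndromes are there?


Each stabilizer generator gives a binary (+1 or -1) measurement outcome.
With 16 independent generators:
Total syndromes = 2^16
= 65536

65536


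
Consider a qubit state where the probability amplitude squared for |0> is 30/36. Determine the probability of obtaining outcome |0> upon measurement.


|alpha|^2 = 30/36 = 0.8333
|beta|^2 = 1 - 30/36 = 6/36 = 0.1667
P(|0>) = |alpha|^2 = 0.8333

0.8333


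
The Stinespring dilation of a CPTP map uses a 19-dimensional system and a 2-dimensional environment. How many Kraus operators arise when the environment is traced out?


Tracing out the environment in an orthonormal basis {|i>_E} gives Kraus operators K_i = <i|_E U |0>_E.
Number of Kraus operators = dim(H_env) = d_env
= 2

2


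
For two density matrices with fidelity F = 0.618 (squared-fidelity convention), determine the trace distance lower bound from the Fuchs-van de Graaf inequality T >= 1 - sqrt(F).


Fuchs-van de Graaf (squared-fidelity convention): 1 - sqrt(F) <= T <= sqrt(1 - F).
Lower bound: T >= 1 - sqrt(F)
sqrt(F) = sqrt(0.618) = 0.7861
T >= 1 - 0.7861
T >= 0.2139

0.2139


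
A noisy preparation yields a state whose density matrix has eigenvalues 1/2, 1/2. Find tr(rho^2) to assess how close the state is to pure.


tr(rho^2) = sum of eigenvalues squared
= (1/2)^2 + (1/2)^2
= (1 + 1) / 4
= 2/4
= 0.5000

0.5000


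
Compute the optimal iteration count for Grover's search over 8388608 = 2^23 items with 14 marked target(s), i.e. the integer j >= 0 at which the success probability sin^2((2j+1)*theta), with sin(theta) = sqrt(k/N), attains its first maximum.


After j Grover iterations the success probability is P(j) = sin^2((2j+1)*theta), where sin(theta) = sqrt(k/N).
N = 2^23 = 8388608, k = 14
sin(theta) = sqrt(k/N) = 0.001291870757
theta = arcsin(sqrt(k/N)) = 0.001291871117 rad
P(j) reaches its first maximum when (2j+1)*theta is as close as possible to pi/2, i.e. j = round(pi/(4*theta) - 1/2).
pi/(4*theta) - 1/2 = 607.4540
(For comparison, the common estimate pi/4 * sqrt(N/k) = 607.9541; the exact maximiser is used here.)
Optimal iterations = 607

607


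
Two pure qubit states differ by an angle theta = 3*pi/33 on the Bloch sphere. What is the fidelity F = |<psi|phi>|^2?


For states separated by angle theta on Bloch sphere:
F = cos^2(theta/2)
theta = 3*pi/33 = 0.2856
theta/2 = 0.1428
cos(theta/2) = 0.9898
F = 0.9797

0.9797


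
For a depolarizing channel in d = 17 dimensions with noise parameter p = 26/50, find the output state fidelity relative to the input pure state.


F = (1-p) + p/d
= (1 - 0.5200) + 0.5200/17
= 0.4800 + 0.0306
= 0.5106

0.5106


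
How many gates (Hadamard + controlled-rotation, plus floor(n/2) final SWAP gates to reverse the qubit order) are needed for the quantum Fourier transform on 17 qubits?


Hadamard gates: 17
Controlled rotations: n*(n-1)/2 = 17*16/2 = 136
SWAP gates: floor(n/2) = floor(17/2) = 8
Total = 17 + 136 + 8
= 161

161


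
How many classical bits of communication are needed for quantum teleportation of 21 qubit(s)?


Quantum teleportation requires 2 classical bits per qubit teleported.
21 qubit(s) -> 2 * 21 = 42 classical bits

42


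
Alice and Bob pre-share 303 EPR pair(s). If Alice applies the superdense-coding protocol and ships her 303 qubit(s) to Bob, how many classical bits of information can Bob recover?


Superdense coding allows 2 classical bits per shared entangled pair.
303 pair(s) -> 2 * 303 = 606 classical bits

606


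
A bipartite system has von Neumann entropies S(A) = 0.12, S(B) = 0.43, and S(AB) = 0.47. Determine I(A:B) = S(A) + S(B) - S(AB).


I(A:B) = S(A) + S(B) - S(AB)
= 0.12 + 0.43 - 0.47
= 0.0800

0.0800


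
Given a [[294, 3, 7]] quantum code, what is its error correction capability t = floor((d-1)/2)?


Code parameters: [[294, 3, 7]], distance d = 7.
Number of correctable errors = floor((d-1)/2)
= floor((7 - 1)/2)
= floor(6/2)
= 3

3


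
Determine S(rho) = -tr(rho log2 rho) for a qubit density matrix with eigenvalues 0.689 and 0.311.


S = -p*log2(p) - (1-p)*log2(1-p)
p = 0.6890, 1-p = 0.3110
= -0.6890 * log2(0.6890) - 0.3110 * log2(0.3110)
= -(-0.3703) - (-0.5240)
= 0.8943

0.8943


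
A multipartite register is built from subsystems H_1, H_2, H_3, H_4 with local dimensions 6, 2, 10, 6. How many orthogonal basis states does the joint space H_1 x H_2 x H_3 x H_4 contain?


dim(H_1 x H_2 x H_3 x H_4) = 6 * 2 * 10 * 6
= 12 * 10 * 6
= 120 * 6
= 720

720


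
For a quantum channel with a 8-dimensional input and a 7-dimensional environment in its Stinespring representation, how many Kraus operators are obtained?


Tracing out the environment in an orthonormal basis {|i>_E} gives Kraus operators K_i = <i|_E U |0>_E.
Number of Kraus operators = dim(H_env) = d_env
= 7

7


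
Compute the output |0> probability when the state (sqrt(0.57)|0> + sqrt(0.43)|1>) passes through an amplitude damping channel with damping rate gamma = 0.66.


For amplitude damping with parameter gamma on state sqrt(a)|0> + sqrt(b)|1>:
alpha^2 = 0.57, beta^2 = 0.43
P(|0>) = alpha^2 + gamma * beta^2
= 0.57 + 0.66 * 0.43
= 0.57 + 0.2838
= 0.8538

0.8538


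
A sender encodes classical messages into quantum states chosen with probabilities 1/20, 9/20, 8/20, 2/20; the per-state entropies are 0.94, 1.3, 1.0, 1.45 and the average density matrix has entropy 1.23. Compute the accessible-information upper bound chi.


chi = S(rho) - sum_i p_i * S(rho_i)
Weighted entropy = 1/20 * 0.94 + 9/20 * 1.3 + 8/20 * 1.0 + 2/20 * 1.45
= 1.1770
chi = 1.23 - 1.1770
= 0.0530

0.0530


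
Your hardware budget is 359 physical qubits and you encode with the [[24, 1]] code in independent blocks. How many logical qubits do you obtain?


Each code block uses 24 physical qubits for 1 logical qubit(s).
Number of complete blocks = floor(359 / 24) = 14
Logical qubits = 14 * 1
= 14

14


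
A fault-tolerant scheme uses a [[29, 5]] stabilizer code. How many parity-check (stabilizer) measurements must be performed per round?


For an [[n,k]] stabilizer code:
Number of stabilizer generators = n - k
= 29 - 5
= 24

24


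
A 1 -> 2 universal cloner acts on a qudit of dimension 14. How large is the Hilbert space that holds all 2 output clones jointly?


Output space = H^(tensor 2) where dim(H) = 14
dim = 14^2
= 196

196


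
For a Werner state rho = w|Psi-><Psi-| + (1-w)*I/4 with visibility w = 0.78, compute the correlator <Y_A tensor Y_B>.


|Psi-> = (|01> - |10>)/sqrt(2)
For the pure Bell state, <Y_A Y_B> = -1 (Bell-state Pauli correlator).
The maximally-mixed part I/4 has tr(I/4 * P tensor P) = 0 for any traceless Pauli P.
So <Y_A Y_B>_rho = w * (-1) + (1 - w) * 0
= 0.78 * (-1)
= -0.7800

-0.7800


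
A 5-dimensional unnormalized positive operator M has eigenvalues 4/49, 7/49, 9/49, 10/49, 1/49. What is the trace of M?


tr(M) = sum of eigenvalues
= 4/49 + 7/49 + 9/49 + 10/49 + 1/49
= 31/49
= 0.6327

0.6327


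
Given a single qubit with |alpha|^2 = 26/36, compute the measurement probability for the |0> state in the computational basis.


|alpha|^2 = 26/36 = 0.7222
|beta|^2 = 1 - 26/36 = 10/36 = 0.2778
P(|0>) = |alpha|^2 = 0.7222

0.7222


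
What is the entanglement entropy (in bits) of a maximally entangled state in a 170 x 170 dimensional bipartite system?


For a maximally entangled state in d x d:
S = log2(d) = log2(170)
= 7.4094

7.4094


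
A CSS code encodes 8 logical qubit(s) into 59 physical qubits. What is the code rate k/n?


Code rate R = k/n
= 8/59
= 0.1356

0.1356


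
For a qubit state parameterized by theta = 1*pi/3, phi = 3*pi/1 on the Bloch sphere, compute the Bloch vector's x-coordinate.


theta = 1.0472, phi = 9.4248
r_x = sin(theta)*cos(phi) = 0.8660 * -1.0000
r_x = -0.8660

-0.8660


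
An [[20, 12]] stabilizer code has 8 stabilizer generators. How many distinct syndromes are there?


Each stabilizer generator gives a binary (+1 or -1) measurement outcome.
With 8 independent generators:
Total syndromes = 2^8
= 256

256


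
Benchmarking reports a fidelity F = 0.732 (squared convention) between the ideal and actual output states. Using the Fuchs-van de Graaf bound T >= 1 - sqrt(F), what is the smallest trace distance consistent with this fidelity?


Fuchs-van de Graaf (squared-fidelity convention): 1 - sqrt(F) <= T <= sqrt(1 - F).
Lower bound: T >= 1 - sqrt(F)
sqrt(F) = sqrt(0.732) = 0.8556
T >= 1 - 0.8556
T >= 0.1444

0.1444


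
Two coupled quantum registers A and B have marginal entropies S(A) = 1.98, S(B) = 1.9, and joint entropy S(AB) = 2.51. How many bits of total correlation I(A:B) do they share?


I(A:B) = S(A) + S(B) - S(AB)
= 1.98 + 1.9 - 2.51
= 1.3700

1.3700


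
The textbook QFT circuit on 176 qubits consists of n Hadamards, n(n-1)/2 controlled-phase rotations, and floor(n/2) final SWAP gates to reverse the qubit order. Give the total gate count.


Hadamard gates: 176
Controlled rotations: n*(n-1)/2 = 176*175/2 = 15400
SWAP gates: floor(n/2) = floor(176/2) = 88
Total = 176 + 15400 + 88
= 15664

15664


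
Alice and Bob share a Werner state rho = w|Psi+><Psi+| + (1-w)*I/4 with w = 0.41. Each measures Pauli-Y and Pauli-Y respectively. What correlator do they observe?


|Psi+> = (|01> + |10>)/sqrt(2)
For the pure Bell state, <Y_A Y_B> = +1 (Bell-state Pauli correlator).
The maximally-mixed part I/4 has tr(I/4 * P tensor P) = 0 for any traceless Pauli P.
So <Y_A Y_B>_rho = w * (+1) + (1 - w) * 0
= 0.41 * (+1)
= 0.4100

0.4100


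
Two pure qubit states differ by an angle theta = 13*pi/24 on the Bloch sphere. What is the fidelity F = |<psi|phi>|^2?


For states separated by angle theta on Bloch sphere:
F = cos^2(theta/2)
theta = 13*pi/24 = 1.7017
theta/2 = 0.8508
cos(theta/2) = 0.6593
F = 0.4347

0.4347


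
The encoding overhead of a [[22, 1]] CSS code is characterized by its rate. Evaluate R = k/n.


Code rate R = k/n
= 1/22
= 0.0455

0.0455


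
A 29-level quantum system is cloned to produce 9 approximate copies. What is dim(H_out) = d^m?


Output space = H^(tensor 9) where dim(H) = 29
dim = 29^9
= 841 (after 2 factors)
= 24389 (after 3 factors)
= 707281 (after 4 factors)
= 20511149 (after 5 factors)
= 594823321 (after 6 factors)
= 17249876309 (after 7 factors)
= 500246412961 (after 8 factors)
= 14507145975869 (after 9 factors)
= 14507145975869

14507145975869


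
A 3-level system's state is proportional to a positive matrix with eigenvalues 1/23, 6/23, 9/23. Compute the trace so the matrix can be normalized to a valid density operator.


tr(M) = sum of eigenvalues
= 1/23 + 6/23 + 9/23
= 16/23
= 0.6957

0.6957


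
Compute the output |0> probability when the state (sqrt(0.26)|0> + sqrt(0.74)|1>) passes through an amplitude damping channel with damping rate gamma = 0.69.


For amplitude damping with parameter gamma on state sqrt(a)|0> + sqrt(b)|1>:
alpha^2 = 0.26, beta^2 = 0.74
P(|0>) = alpha^2 + gamma * beta^2
= 0.26 + 0.69 * 0.74
= 0.26 + 0.5106
= 0.7706

0.7706


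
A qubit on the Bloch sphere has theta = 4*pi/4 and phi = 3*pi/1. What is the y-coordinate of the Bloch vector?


theta = 3.1416, phi = 9.4248
r_y = sin(theta)*sin(phi) = 0.0000 * 0.0000
r_y = 0.0000

0.0000


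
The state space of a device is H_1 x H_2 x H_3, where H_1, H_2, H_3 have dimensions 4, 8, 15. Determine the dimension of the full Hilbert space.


dim(H_1 x H_2 x H_3) = 4 * 8 * 15
= 32 * 15
= 480

480


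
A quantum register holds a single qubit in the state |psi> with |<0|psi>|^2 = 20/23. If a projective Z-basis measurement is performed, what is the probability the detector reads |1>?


|alpha|^2 = 20/23 = 0.8696
|beta|^2 = 1 - 20/23 = 3/23 = 0.1304
P(|1>) = |beta|^2 = 0.1304

0.1304


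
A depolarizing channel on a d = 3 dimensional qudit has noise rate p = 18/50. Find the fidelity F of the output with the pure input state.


F = (1-p) + p/d
= (1 - 0.3600) + 0.3600/3
= 0.6400 + 0.1200
= 0.7600

0.7600


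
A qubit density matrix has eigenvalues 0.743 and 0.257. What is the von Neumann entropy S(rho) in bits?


S = -p*log2(p) - (1-p)*log2(1-p)
p = 0.7430, 1-p = 0.2570
= -0.7430 * log2(0.7430) - 0.2570 * log2(0.2570)
= -(-0.3184) - (-0.5038)
= 0.8222

0.8222


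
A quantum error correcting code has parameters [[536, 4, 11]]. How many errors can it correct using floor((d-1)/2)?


Code parameters: [[536, 4, 11]], distance d = 11.
Number of correctable errors = floor((d-1)/2)
= floor((11 - 1)/2)
= floor(10/2)
= 5

5


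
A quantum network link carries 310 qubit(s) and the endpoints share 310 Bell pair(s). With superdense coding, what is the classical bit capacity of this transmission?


Superdense coding allows 2 classical bits per shared entangled pair.
310 pair(s) -> 2 * 310 = 620 classical bits

620


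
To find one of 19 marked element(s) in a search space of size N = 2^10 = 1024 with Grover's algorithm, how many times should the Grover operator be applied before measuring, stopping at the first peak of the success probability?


After j Grover iterations the success probability is P(j) = sin^2((2j+1)*theta), where sin(theta) = sqrt(k/N).
N = 2^10 = 1024, k = 19
sin(theta) = sqrt(k/N) = 0.136215592
theta = arcsin(sqrt(k/N)) = 0.1366403881 rad
P(j) reaches its first maximum when (2j+1)*theta is as close as possible to pi/2, i.e. j = round(pi/(4*theta) - 1/2).
pi/(4*theta) - 1/2 = 5.2479
(For comparison, the common estimate pi/4 * sqrt(N/k) = 5.7658; the exact maximiser is used here.)
Optimal iterations = 5

5


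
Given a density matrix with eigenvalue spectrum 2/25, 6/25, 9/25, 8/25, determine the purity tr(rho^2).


tr(rho^2) = sum of eigenvalues squared
= (2/25)^2 + (6/25)^2 + (9/25)^2 + (8/25)^2
= (4 + 36 + 81 + 64) / 625
= 185/625
= 0.2960

0.2960


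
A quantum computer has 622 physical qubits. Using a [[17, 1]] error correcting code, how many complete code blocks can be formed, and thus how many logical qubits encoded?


Each code block uses 17 physical qubits for 1 logical qubit(s).
Number of complete blocks = floor(622 / 17) = 36
Logical qubits = 36 * 1
= 36

36


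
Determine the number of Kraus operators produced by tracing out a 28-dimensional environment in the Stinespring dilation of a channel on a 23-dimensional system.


Tracing out the environment in an orthonormal basis {|i>_E} gives Kraus operators K_i = <i|_E U |0>_E.
Number of Kraus operators = dim(H_env) = d_env
= 28

28


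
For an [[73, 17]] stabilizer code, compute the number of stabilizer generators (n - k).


For an [[n,k]] stabilizer code:
Number of stabilizer generators = n - k
= 73 - 17
= 56

56


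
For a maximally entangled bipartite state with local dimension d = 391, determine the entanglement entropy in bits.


For a maximally entangled state in d x d:
S = log2(d) = log2(391)
= 8.6110

8.6110


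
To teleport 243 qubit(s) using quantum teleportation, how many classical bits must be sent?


Quantum teleportation requires 2 classical bits per qubit teleported.
243 qubit(s) -> 2 * 243 = 486 classical bits

486


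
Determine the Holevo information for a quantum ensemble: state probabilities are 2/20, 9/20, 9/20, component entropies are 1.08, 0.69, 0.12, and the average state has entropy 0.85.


chi = S(rho) - sum_i p_i * S(rho_i)
Weighted entropy = 2/20 * 1.08 + 9/20 * 0.69 + 9/20 * 0.12
= 0.4725
chi = 0.85 - 0.4725
= 0.3775

0.3775


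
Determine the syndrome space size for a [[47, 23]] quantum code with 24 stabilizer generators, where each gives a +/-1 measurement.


Each stabilizer generator gives a binary (+1 or -1) measurement outcome.
With 24 independent generators:
Total syndromes = 2^24
= 16777216

16777216


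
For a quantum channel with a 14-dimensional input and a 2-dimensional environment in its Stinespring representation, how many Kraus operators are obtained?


Tracing out the environment in an orthonormal basis {|i>_E} gives Kraus operators K_i = <i|_E U |0>_E.
Number of Kraus operators = dim(H_env) = d_env
= 2

2


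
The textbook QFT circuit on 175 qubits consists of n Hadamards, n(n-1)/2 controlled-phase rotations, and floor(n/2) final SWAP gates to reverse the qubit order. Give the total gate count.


Hadamard gates: 175
Controlled rotations: n*(n-1)/2 = 175*174/2 = 15225
SWAP gates: floor(n/2) = floor(175/2) = 87
Total = 175 + 15225 + 87
= 15487

15487


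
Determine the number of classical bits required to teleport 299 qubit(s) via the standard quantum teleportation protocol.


Quantum teleportation requires 2 classical bits per qubit teleported.
299 qubit(s) -> 2 * 299 = 598 classical bits

598


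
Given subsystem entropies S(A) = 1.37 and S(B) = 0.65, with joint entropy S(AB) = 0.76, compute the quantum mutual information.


I(A:B) = S(A) + S(B) - S(AB)
= 1.37 + 0.65 - 0.76
= 1.2600

1.2600


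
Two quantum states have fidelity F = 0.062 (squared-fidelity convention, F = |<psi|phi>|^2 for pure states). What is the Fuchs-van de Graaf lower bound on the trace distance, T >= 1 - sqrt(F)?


Fuchs-van de Graaf (squared-fidelity convention): 1 - sqrt(F) <= T <= sqrt(1 - F).
Lower bound: T >= 1 - sqrt(F)
sqrt(F) = sqrt(0.062) = 0.2490
T >= 1 - 0.2490
T >= 0.7510

0.7510


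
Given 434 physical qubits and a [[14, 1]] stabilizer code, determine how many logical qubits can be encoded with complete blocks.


Each code block uses 14 physical qubits for 1 logical qubit(s).
Number of complete blocks = floor(434 / 14) = 31
Logical qubits = 31 * 1
= 31

31


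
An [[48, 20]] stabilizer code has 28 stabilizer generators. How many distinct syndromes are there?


Each stabilizer generator gives a binary (+1 or -1) measurement outcome.
With 28 independent generators:
Total syndromes = 2^28
= 268435456

268435456


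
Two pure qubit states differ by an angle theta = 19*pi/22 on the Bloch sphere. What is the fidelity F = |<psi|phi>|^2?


For states separated by angle theta on Bloch sphere:
F = cos^2(theta/2)
theta = 19*pi/22 = 2.7132
theta/2 = 1.3566
cos(theta/2) = 0.2126
F = 0.0452

0.0452


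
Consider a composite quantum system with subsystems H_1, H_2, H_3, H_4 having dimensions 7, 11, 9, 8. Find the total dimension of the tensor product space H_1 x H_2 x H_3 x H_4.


dim(H_1 x H_2 x H_3 x H_4) = 7 * 11 * 9 * 8
= 77 * 9 * 8
= 693 * 8
= 5544

5544


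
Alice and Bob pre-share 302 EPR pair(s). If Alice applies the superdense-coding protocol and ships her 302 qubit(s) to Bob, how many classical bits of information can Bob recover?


Superdense coding allows 2 classical bits per shared entangled pair.
302 pair(s) -> 2 * 302 = 604 classical bits

604


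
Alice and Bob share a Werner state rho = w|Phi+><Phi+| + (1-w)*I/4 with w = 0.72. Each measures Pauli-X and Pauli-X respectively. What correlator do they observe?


|Phi+> = (|00> + |11>)/sqrt(2)
For the pure Bell state, <X_A X_B> = +1 (Bell-state Pauli correlator).
The maximally-mixed part I/4 has tr(I/4 * P tensor P) = 0 for any traceless Pauli P.
So <X_A X_B>_rho = w * (+1) + (1 - w) * 0
= 0.72 * (+1)
= 0.7200

0.7200


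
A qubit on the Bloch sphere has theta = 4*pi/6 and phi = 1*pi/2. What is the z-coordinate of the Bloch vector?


theta = 2.0944, phi = 1.5708
r_z = cos(theta) = -0.5000

-0.5000


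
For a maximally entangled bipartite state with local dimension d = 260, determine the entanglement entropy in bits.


For a maximally entangled state in d x d:
S = log2(d) = log2(260)
= 8.0224

8.0224


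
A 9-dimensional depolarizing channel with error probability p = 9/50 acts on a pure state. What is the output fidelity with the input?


F = (1-p) + p/d
= (1 - 0.1800) + 0.1800/9
= 0.8200 + 0.0200
= 0.8400

0.8400


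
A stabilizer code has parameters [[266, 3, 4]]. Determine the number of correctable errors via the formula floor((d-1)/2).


Code parameters: [[266, 3, 4]], distance d = 4.
Number of correctable errors = floor((d-1)/2)
= floor((4 - 1)/2)
= floor(3/2)
= 1

1


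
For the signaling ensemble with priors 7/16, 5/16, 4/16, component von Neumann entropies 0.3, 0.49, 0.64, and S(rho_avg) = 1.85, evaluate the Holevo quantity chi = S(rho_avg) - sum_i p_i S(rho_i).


chi = S(rho) - sum_i p_i * S(rho_i)
Weighted entropy = 7/16 * 0.3 + 5/16 * 0.49 + 4/16 * 0.64
= 0.4444
chi = 1.85 - 0.4444
= 1.4056

1.4056


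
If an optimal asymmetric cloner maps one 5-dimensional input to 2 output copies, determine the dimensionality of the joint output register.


Output space = H^(tensor 2) where dim(H) = 5
dim = 5^2
= 25

25


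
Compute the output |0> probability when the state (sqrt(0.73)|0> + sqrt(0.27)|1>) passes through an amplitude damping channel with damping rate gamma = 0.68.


For amplitude damping with parameter gamma on state sqrt(a)|0> + sqrt(b)|1>:
alpha^2 = 0.73, beta^2 = 0.27
P(|0>) = alpha^2 + gamma * beta^2
= 0.73 + 0.68 * 0.27
= 0.73 + 0.1836
= 0.9136

0.9136


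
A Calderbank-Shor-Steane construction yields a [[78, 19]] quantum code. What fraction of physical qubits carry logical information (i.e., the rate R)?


Code rate R = k/n
= 19/78
= 0.2436

0.2436


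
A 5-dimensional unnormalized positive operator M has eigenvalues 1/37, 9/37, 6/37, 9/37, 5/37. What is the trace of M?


tr(M) = sum of eigenvalues
= 1/37 + 9/37 + 6/37 + 9/37 + 5/37
= 30/37
= 0.8108

0.8108


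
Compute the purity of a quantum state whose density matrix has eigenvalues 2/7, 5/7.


tr(rho^2) = sum of eigenvalues squared
= (2/7)^2 + (5/7)^2
= (4 + 25) / 49
= 29/49
= 0.5918

0.5918


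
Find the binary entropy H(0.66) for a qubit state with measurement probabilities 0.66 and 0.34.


S = -p*log2(p) - (1-p)*log2(1-p)
p = 0.6600, 1-p = 0.3400
= -0.6600 * log2(0.6600) - 0.3400 * log2(0.3400)
= -(-0.3956) - (-0.5292)
= 0.9248

0.9248


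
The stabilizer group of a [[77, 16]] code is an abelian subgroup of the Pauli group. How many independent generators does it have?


For an [[n,k]] stabilizer code:
Number of stabilizer generators = n - k
= 77 - 16
= 61

61


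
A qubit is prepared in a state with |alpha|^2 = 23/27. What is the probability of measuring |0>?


|alpha|^2 = 23/27 = 0.8519
|beta|^2 = 1 - 23/27 = 4/27 = 0.1481
P(|0>) = |alpha|^2 = 0.8519

0.8519


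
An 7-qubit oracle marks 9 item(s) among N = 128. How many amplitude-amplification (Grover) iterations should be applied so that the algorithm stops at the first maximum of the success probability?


After j Grover iterations the success probability is P(j) = sin^2((2j+1)*theta), where sin(theta) = sqrt(k/N).
N = 2^7 = 128, k = 9
sin(theta) = sqrt(k/N) = 0.2651650429
theta = arcsin(sqrt(k/N)) = 0.2683750886 rad
P(j) reaches its first maximum when (2j+1)*theta is as close as possible to pi/2, i.e. j = round(pi/(4*theta) - 1/2).
pi/(4*theta) - 1/2 = 2.4265
(For comparison, the common estimate pi/4 * sqrt(N/k) = 2.9619; the exact maximiser is used here.)
Optimal iterations = 2

2


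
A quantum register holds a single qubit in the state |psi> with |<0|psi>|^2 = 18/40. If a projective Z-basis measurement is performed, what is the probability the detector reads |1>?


|alpha|^2 = 18/40 = 0.4500
|beta|^2 = 1 - 18/40 = 22/40 = 0.5500
P(|1>) = |beta|^2 = 0.5500

0.5500


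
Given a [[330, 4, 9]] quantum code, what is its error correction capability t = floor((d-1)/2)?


Code parameters: [[330, 4, 9]], distance d = 9.
Number of correctable errors = floor((d-1)/2)
= floor((9 - 1)/2)
= floor(8/2)
= 4

4


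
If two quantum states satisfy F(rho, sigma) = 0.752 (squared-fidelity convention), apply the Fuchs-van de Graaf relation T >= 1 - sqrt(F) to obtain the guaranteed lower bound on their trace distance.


Fuchs-van de Graaf (squared-fidelity convention): 1 - sqrt(F) <= T <= sqrt(1 - F).
Lower bound: T >= 1 - sqrt(F)
sqrt(F) = sqrt(0.752) = 0.8672
T >= 1 - 0.8672
T >= 0.1328

0.1328


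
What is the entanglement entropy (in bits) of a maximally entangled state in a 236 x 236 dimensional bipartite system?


For a maximally entangled state in d x d:
S = log2(d) = log2(236)
= 7.8826

7.8826


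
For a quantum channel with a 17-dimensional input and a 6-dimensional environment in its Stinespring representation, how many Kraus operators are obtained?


Tracing out the environment in an orthonormal basis {|i>_E} gives Kraus operators K_i = <i|_E U |0>_E.
Number of Kraus operators = dim(H_env) = d_env
= 6

6


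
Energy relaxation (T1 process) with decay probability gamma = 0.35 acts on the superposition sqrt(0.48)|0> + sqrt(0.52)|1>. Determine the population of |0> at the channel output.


For amplitude damping with parameter gamma on state sqrt(a)|0> + sqrt(b)|1>:
alpha^2 = 0.48, beta^2 = 0.52
P(|0>) = alpha^2 + gamma * beta^2
= 0.48 + 0.35 * 0.52
= 0.48 + 0.1820
= 0.6620

0.6620


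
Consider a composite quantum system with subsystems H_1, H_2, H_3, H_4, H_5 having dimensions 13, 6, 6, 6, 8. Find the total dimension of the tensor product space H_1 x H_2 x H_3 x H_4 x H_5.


dim(H_1 x H_2 x H_3 x H_4 x H_5) = 13 * 6 * 6 * 6 * 8
= 78 * 6 * 6 * 8
= 468 * 6 * 8
= 2808 * 8
= 22464

22464


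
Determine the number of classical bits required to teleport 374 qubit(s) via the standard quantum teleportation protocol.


Quantum teleportation requires 2 classical bits per qubit teleported.
374 qubit(s) -> 2 * 374 = 748 classical bits

748


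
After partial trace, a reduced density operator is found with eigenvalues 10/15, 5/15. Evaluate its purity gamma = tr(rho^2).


tr(rho^2) = sum of eigenvalues squared
= (10/15)^2 + (5/15)^2
= (100 + 25) / 225
= 125/225
= 0.5556

0.5556


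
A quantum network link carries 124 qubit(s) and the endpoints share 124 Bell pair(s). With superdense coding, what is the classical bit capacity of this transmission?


Superdense coding allows 2 classical bits per shared entangled pair.
124 pair(s) -> 2 * 124 = 248 classical bits

248


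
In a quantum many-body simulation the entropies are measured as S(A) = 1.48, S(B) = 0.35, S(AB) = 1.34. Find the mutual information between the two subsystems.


I(A:B) = S(A) + S(B) - S(AB)
= 1.48 + 0.35 - 1.34
= 0.4900

0.4900


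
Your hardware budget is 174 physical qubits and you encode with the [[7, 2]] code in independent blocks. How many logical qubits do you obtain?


Each code block uses 7 physical qubits for 2 logical qubit(s).
Number of complete blocks = floor(174 / 7) = 24
Logical qubits = 24 * 2
= 48

48


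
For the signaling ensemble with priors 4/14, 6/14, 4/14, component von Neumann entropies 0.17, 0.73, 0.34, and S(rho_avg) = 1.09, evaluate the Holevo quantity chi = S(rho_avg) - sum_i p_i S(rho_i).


chi = S(rho) - sum_i p_i * S(rho_i)
Weighted entropy = 4/14 * 0.17 + 6/14 * 0.73 + 4/14 * 0.34
= 0.4586
chi = 1.09 - 0.4586
= 0.6314

0.6314


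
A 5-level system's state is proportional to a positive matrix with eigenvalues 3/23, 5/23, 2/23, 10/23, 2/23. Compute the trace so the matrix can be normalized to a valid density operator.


tr(M) = sum of eigenvalues
= 3/23 + 5/23 + 2/23 + 10/23 + 2/23
= 22/23
= 0.9565

0.9565


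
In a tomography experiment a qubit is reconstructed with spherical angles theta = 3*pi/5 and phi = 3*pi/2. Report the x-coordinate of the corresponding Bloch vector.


theta = 1.8850, phi = 4.7124
r_x = sin(theta)*cos(phi) = 0.9511 * 0.0000
r_x = 0.0000

0.0000


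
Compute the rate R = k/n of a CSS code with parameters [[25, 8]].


Code rate R = k/n
= 8/25
= 0.3200

0.3200


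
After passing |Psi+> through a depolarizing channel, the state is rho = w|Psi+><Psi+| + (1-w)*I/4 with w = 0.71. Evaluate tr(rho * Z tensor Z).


|Psi+> = (|01> + |10>)/sqrt(2)
For the pure Bell state, <Z_A Z_B> = -1 (Bell-state Pauli correlator).
The maximally-mixed part I/4 has tr(I/4 * P tensor P) = 0 for any traceless Pauli P.
So <Z_A Z_B>_rho = w * (-1) + (1 - w) * 0
= 0.71 * (-1)
= -0.7100

-0.7100


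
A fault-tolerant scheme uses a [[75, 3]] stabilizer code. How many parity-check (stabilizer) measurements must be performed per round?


For an [[n,k]] stabilizer code:
Number of stabilizer generators = n - k
= 75 - 3
= 72

72


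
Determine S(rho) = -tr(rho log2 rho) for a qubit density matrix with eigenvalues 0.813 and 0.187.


S = -p*log2(p) - (1-p)*log2(1-p)
p = 0.8130, 1-p = 0.1870
= -0.8130 * log2(0.8130) - 0.1870 * log2(0.1870)
= -(-0.2428) - (-0.4523)
= 0.6952

0.6952


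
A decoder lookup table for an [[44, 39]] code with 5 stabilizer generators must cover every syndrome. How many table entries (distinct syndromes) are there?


Each stabilizer generator gives a binary (+1 or -1) measurement outcome.
With 5 independent generators:
Total syndromes = 2^5
= 32

32


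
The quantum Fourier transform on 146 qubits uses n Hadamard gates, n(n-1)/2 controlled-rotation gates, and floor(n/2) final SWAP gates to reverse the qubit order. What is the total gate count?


Hadamard gates: 146
Controlled rotations: n*(n-1)/2 = 146*145/2 = 10585
SWAP gates: floor(n/2) = floor(146/2) = 73
Total = 146 + 10585 + 73
= 10804

10804


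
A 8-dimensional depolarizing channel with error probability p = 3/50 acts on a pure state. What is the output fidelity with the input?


F = (1-p) + p/d
= (1 - 0.0600) + 0.0600/8
= 0.9400 + 0.0075
= 0.9475

0.9475


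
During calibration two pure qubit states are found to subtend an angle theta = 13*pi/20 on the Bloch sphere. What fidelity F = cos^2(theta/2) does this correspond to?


For states separated by angle theta on Bloch sphere:
F = cos^2(theta/2)
theta = 13*pi/20 = 2.0420
theta/2 = 1.0210
cos(theta/2) = 0.5225
F = 0.2730

0.2730


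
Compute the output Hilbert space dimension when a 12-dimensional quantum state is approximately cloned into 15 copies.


Output space = H^(tensor 15) where dim(H) = 12
dim = 12^15
= 144 (after 2 factors)
= 1728 (after 3 factors)
= 20736 (after 4 factors)
= 248832 (after 5 factors)
= 2985984 (after 6 factors)
= 35831808 (after 7 factors)
= 429981696 (after 8 factors)
= 5159780352 (after 9 factors)
= 61917364224 (after 10 factors)
= 743008370688 (after 11 factors)
= 8916100448256 (after 12 factors)
= 106993205379072 (after 13 factors)
= 1283918464548864 (after 14 factors)
= 15407021574586368 (after 15 factors)
= 15407021574586368

15407021574586368


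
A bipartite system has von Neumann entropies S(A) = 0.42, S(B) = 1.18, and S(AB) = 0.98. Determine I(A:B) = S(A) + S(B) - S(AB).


I(A:B) = S(A) + S(B) - S(AB)
= 0.42 + 1.18 - 0.98
= 0.6200

0.6200


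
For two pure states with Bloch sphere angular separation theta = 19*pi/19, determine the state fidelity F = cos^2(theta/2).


For states separated by angle theta on Bloch sphere:
F = cos^2(theta/2)
theta = 19*pi/19 = 3.1416
theta/2 = 1.5708
cos(theta/2) = 0.0000
F = 0.0000

0.0000


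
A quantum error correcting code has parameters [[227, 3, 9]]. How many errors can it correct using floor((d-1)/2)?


Code parameters: [[227, 3, 9]], distance d = 9.
Number of correctable errors = floor((d-1)/2)
= floor((9 - 1)/2)
= floor(8/2)
= 4

4


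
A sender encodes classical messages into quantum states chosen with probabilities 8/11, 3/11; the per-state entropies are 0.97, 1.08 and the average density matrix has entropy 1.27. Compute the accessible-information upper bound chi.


chi = S(rho) - sum_i p_i * S(rho_i)
Weighted entropy = 8/11 * 0.97 + 3/11 * 1.08
= 1.0000
chi = 1.27 - 1.0000
= 0.2700

0.2700


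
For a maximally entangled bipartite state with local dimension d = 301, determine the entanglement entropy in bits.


For a maximally entangled state in d x d:
S = log2(d) = log2(301)
= 8.2336

8.2336


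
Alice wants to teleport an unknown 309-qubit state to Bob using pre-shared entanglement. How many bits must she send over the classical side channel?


Quantum teleportation requires 2 classical bits per qubit teleported.
309 qubit(s) -> 2 * 309 = 618 classical bits

618


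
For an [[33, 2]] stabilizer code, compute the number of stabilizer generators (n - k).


For an [[n,k]] stabilizer code:
Number of stabilizer generators = n - k
= 33 - 2
= 31

31


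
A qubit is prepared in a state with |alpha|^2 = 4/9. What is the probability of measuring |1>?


|alpha|^2 = 4/9 = 0.4444
|beta|^2 = 1 - 4/9 = 5/9 = 0.5556
P(|1>) = |beta|^2 = 0.5556

0.5556


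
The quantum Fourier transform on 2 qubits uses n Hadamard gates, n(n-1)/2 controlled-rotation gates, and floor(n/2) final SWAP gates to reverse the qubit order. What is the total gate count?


Hadamard gates: 2
Controlled rotations: n*(n-1)/2 = 2*1/2 = 1
SWAP gates: floor(n/2) = floor(2/2) = 1
Total = 2 + 1 + 1
= 4

4


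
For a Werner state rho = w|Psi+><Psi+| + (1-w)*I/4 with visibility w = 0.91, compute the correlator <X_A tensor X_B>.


|Psi+> = (|01> + |10>)/sqrt(2)
For the pure Bell state, <X_A X_B> = +1 (Bell-state Pauli correlator).
The maximally-mixed part I/4 has tr(I/4 * P tensor P) = 0 for any traceless Pauli P.
So <X_A X_B>_rho = w * (+1) + (1 - w) * 0
= 0.91 * (+1)
= 0.9100

0.9100


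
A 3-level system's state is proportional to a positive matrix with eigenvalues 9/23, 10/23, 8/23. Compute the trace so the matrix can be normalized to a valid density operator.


tr(M) = sum of eigenvalues
= 9/23 + 10/23 + 8/23
= 27/23
= 1.1739

1.1739


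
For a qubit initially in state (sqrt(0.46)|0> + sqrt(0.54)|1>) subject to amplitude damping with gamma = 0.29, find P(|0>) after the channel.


For amplitude damping with parameter gamma on state sqrt(a)|0> + sqrt(b)|1>:
alpha^2 = 0.46, beta^2 = 0.54
P(|0>) = alpha^2 + gamma * beta^2
= 0.46 + 0.29 * 0.54
= 0.46 + 0.1566
= 0.6166

0.6166


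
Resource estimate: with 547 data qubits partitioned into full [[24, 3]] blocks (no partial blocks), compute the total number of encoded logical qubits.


Each code block uses 24 physical qubits for 3 logical qubit(s).
Number of complete blocks = floor(547 / 24) = 22
Logical qubits = 22 * 3
= 66

66


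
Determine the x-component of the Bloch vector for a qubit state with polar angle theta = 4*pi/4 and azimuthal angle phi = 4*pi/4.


theta = 3.1416, phi = 3.1416
r_x = sin(theta)*cos(phi) = 0.0000 * -1.0000
r_x = 0.0000

0.0000
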